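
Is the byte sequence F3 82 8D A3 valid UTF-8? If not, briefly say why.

valid

Leading byte 0xF3 = 11110011 → 4-byte form.
Continuation bytes 0x82=10000010, 0x8D=10001101, 0xA3=10100011 all match 10xxxxxx.
Decoded value 0xC2363 is ≥ 0x10000 (shortest form) and not a surrogate.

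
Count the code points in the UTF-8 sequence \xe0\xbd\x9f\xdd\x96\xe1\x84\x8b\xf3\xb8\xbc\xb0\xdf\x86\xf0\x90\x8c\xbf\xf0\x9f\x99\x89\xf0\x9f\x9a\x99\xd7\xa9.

Byte at offset 0: 0xE0 = 11100000 → 3-byte char (#1). Advance 3.
Byte at offset 3: 0xDD = 11011101 → 2-byte char (#2). Advance 2.
Byte at offset 5: 0xE1 = 11100001 → 3-byte char (#3). Advance 3.
Byte at offset 8: 0xF3 = 11110011 → 4-byte char (#4). Advance 4.
Byte at offset 12: 0xDF = 11011111 → 2-byte char (#5). Advance 2.
Byte at offset 14: 0xF0 = 11110000 → 4-byte char (#6). Advance 4.
Byte at offset 18: 0xF0 = 11110000 → 4-byte char (#7). Advance 4.
Byte at offset 22: 0xF0 = 11110000 → 4-byte char (#8). Advance 4.
Byte at offset 26: 0xD7 = 11010111 → 2-byte char (#9). Advance 2.
Reached end at offset 28 after 9 code points.

9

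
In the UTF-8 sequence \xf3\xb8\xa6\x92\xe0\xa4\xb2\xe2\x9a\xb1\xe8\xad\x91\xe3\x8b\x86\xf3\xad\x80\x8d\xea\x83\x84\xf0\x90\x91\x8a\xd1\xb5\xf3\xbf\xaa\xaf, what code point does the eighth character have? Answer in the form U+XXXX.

U+1044A

Offset 0: leading byte 0xF3 = 11110011 → 4-byte char #1 = F3 B8 A6 92.
Offset 4: leading byte 0xE0 = 11100000 → 3-byte char #2 = E0 A4 B2.
Offset 7: leading byte 0xE2 = 11100010 → 3-byte char #3 = E2 9A B1.
Offset 10: leading byte 0xE8 = 11101000 → 3-byte char #4 = E8 AD 91.
Offset 13: leading byte 0xE3 = 11100011 → 3-byte char #5 = E3 8B 86.
Offset 16: leading byte 0xF3 = 11110011 → 4-byte char #6 = F3 AD 80 8D.
Offset 20: leading byte 0xEA = 11101010 → 3-byte char #7 = EA 83 84.
Offset 23: leading byte 0xF0 = 11110000 → 4-byte char #8 = F0 90 91 8A.
Leading byte 0xF0 = 11110000 matches 11110xxx → 4-byte sequence.
Byte 1: 0xF0 = 11110000, payload 000 (3 bits).
Byte 2: 0x90 = 10010000 (10xxxxxx ✓), payload 010000.
Byte 3: 0x91 = 10010001 (10xxxxxx ✓), payload 010001.
Byte 4: 0x8A = 10001010 (10xxxxxx ✓), payload 001010.
Concatenate: 000010000010001001010 = 0x1044A (21 bits → U+1044A).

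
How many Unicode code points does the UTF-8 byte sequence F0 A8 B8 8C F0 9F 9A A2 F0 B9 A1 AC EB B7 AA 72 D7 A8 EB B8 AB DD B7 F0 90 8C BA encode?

Byte at offset 0: 0xF0 = 11110000 → 4-byte char (#1). Advance 4.
Byte at offset 4: 0xF0 = 11110000 → 4-byte char (#2). Advance 4.
Byte at offset 8: 0xF0 = 11110000 → 4-byte char (#3). Advance 4.
Byte at offset 12: 0xEB = 11101011 → 3-byte char (#4). Advance 3.
Byte at offset 15: 0x72 = 01110010 → 1-byte char (#5). Advance 1.
Byte at offset 16: 0xD7 = 11010111 → 2-byte char (#6). Advance 2.
Byte at offset 18: 0xEB = 11101011 → 3-byte char (#7). Advance 3.
Byte at offset 21: 0xDD = 11011101 → 2-byte char (#8). Advance 2.
Byte at offset 23: 0xF0 = 11110000 → 4-byte char (#9). Advance 4.
Reached end at offset 27 after 9 code points.

9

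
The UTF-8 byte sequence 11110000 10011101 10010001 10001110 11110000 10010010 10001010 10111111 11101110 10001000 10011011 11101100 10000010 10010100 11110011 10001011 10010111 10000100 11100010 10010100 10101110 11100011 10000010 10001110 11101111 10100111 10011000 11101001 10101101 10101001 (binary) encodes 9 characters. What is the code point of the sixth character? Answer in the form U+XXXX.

U+252E

Offset 0: leading byte 0xF0 = 11110000 → 4-byte char #1 = F0 9D 91 8E.
Offset 4: leading byte 0xF0 = 11110000 → 4-byte char #2 = F0 92 8A BF.
Offset 8: leading byte 0xEE = 11101110 → 3-byte char #3 = EE 88 9B.
Offset 11: leading byte 0xEC = 11101100 → 3-byte char #4 = EC 82 94.
Offset 14: leading byte 0xF3 = 11110011 → 4-byte char #5 = F3 8B 97 84.
Offset 18: leading byte 0xE2 = 11100010 → 3-byte char #6 = E2 94 AE.
Leading byte 0xE2 = 11100010 matches 1110xxxx → 3-byte sequence.
Byte 1: 0xE2 = 11100010, payload 0010 (4 bits).
Byte 2: 0x94 = 10010100 (10xxxxxx ✓), payload 010100.
Byte 3: 0xAE = 10101110 (10xxxxxx ✓), payload 101110.
Concatenate: 0010010100101110 = 0x252E (16 bits → U+252E).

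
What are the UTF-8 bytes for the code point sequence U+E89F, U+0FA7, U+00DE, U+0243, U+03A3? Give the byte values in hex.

U+E89F: 3-byte form → EE A2 9F.
U+0FA7: 3-byte form → E0 BE A7.
U+00DE: 2-byte form → C3 9E.
U+0243: 2-byte form → C9 83.
U+03A3: 2-byte form → CE A3.
Concatenated (12 bytes): EE A2 9F E0 BE A7 C3 9E C9 83 CE A3.

EE A2 9F E0 BE A7 C3 9E C9 83 CE A3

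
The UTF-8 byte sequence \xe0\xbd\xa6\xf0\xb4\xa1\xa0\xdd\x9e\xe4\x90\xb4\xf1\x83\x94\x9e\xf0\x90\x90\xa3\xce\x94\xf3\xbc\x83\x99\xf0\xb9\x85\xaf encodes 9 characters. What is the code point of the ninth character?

Offset 0: leading byte 0xE0 = 11100000 → 3-byte char #1 = E0 BD A6.
Offset 3: leading byte 0xF0 = 11110000 → 4-byte char #2 = F0 B4 A1 A0.
Offset 7: leading byte 0xDD = 11011101 → 2-byte char #3 = DD 9E.
Offset 9: leading byte 0xE4 = 11100100 → 3-byte char #4 = E4 90 B4.
Offset 12: leading byte 0xF1 = 11110001 → 4-byte char #5 = F1 83 94 9E.
Offset 16: leading byte 0xF0 = 11110000 → 4-byte char #6 = F0 90 90 A3.
Offset 20: leading byte 0xCE = 11001110 → 2-byte char #7 = CE 94.
Offset 22: leading byte 0xF3 = 11110011 → 4-byte char #8 = F3 BC 83 99.
Offset 26: leading byte 0xF0 = 11110000 → 4-byte char #9 = F0 B9 85 AF.
Leading byte 0xF0 = 11110000 matches 11110xxx → 4-byte sequence.
Byte 1: 0xF0 = 11110000, payload 000 (3 bits).
Byte 2: 0xB9 = 10111001 (10xxxxxx ✓), payload 111001.
Byte 3: 0x85 = 10000101 (10xxxxxx ✓), payload 000101.
Byte 4: 0xAF = 10101111 (10xxxxxx ✓), payload 101111.
Concatenate: 000111001000101101111 = 0x3916F (21 bits → U+3916F).

U+3916F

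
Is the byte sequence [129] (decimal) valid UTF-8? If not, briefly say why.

invalid (continuation byte with no leading byte)

Byte 0x81 = 10000001 has the form 10xxxxxx — a continuation byte — but there is no preceding leading byte.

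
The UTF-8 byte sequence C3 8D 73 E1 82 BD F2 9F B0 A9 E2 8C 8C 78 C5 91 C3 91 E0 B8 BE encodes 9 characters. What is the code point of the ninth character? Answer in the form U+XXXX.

U+0E3E

Offset 0: leading byte 0xC3 = 11000011 → 2-byte char #1 = C3 8D.
Offset 2: leading byte 0x73 = 01110011 → 1-byte char #2 = 73.
Offset 3: leading byte 0xE1 = 11100001 → 3-byte char #3 = E1 82 BD.
Offset 6: leading byte 0xF2 = 11110010 → 4-byte char #4 = F2 9F B0 A9.
Offset 10: leading byte 0xE2 = 11100010 → 3-byte char #5 = E2 8C 8C.
Offset 13: leading byte 0x78 = 01111000 → 1-byte char #6 = 78.
Offset 14: leading byte 0xC5 = 11000101 → 2-byte char #7 = C5 91.
Offset 16: leading byte 0xC3 = 11000011 → 2-byte char #8 = C3 91.
Offset 18: leading byte 0xE0 = 11100000 → 3-byte char #9 = E0 B8 BE.
Leading byte 0xE0 = 11100000 matches 1110xxxx → 3-byte sequence.
Byte 1: 0xE0 = 11100000, payload 0000 (4 bits).
Byte 2: 0xB8 = 10111000 (10xxxxxx ✓), payload 111000.
Byte 3: 0xBE = 10111110 (10xxxxxx ✓), payload 111110.
Concatenate: 0000111000111110 = 0xE3E (16 bits → U+0E3E).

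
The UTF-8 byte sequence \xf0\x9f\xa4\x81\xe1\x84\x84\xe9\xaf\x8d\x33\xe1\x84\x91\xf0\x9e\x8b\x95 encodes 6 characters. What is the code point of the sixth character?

U+1E2D5

Offset 0: leading byte 0xF0 = 11110000 → 4-byte char #1 = F0 9F A4 81.
Offset 4: leading byte 0xE1 = 11100001 → 3-byte char #2 = E1 84 84.
Offset 7: leading byte 0xE9 = 11101001 → 3-byte char #3 = E9 AF 8D.
Offset 10: leading byte 0x33 = 00110011 → 1-byte char #4 = 33.
Offset 11: leading byte 0xE1 = 11100001 → 3-byte char #5 = E1 84 91.
Offset 14: leading byte 0xF0 = 11110000 → 4-byte char #6 = F0 9E 8B 95.
Leading byte 0xF0 = 11110000 matches 11110xxx → 4-byte sequence.
Byte 1: 0xF0 = 11110000, payload 000 (3 bits).
Byte 2: 0x9E = 10011110 (10xxxxxx ✓), payload 011110.
Byte 3: 0x8B = 10001011 (10xxxxxx ✓), payload 001011.
Byte 4: 0x95 = 10010101 (10xxxxxx ✓), payload 010101.
Concatenate: 000011110001011010101 = 0x1E2D5 (21 bits → U+1E2D5).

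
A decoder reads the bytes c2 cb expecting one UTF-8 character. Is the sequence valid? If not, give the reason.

invalid (non-continuation byte where continuation expected)

Leading byte 0xC2 = 11000010 → 2-byte form.
Byte 2 is 0xCB = 11001011, which is not 10xxxxxx — expected a continuation byte.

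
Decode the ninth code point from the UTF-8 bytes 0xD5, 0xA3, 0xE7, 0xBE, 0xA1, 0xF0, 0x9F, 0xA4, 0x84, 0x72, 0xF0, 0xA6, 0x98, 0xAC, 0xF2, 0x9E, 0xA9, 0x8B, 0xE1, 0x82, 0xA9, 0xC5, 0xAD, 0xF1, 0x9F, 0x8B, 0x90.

U+5F2D0

Offset 0: leading byte 0xD5 = 11010101 → 2-byte char #1 = D5 A3.
Offset 2: leading byte 0xE7 = 11100111 → 3-byte char #2 = E7 BE A1.
Offset 5: leading byte 0xF0 = 11110000 → 4-byte char #3 = F0 9F A4 84.
Offset 9: leading byte 0x72 = 01110010 → 1-byte char #4 = 72.
Offset 10: leading byte 0xF0 = 11110000 → 4-byte char #5 = F0 A6 98 AC.
Offset 14: leading byte 0xF2 = 11110010 → 4-byte char #6 = F2 9E A9 8B.
Offset 18: leading byte 0xE1 = 11100001 → 3-byte char #7 = E1 82 A9.
Offset 21: leading byte 0xC5 = 11000101 → 2-byte char #8 = C5 AD.
Offset 23: leading byte 0xF1 = 11110001 → 4-byte char #9 = F1 9F 8B 90.
Leading byte 0xF1 = 11110001 matches 11110xxx → 4-byte sequence.
Byte 1: 0xF1 = 11110001, payload 001 (3 bits).
Byte 2: 0x9F = 10011111 (10xxxxxx ✓), payload 011111.
Byte 3: 0x8B = 10001011 (10xxxxxx ✓), payload 001011.
Byte 4: 0x90 = 10010000 (10xxxxxx ✓), payload 010000.
Concatenate: 001011111001011010000 = 0x5F2D0 (21 bits → U+5F2D0).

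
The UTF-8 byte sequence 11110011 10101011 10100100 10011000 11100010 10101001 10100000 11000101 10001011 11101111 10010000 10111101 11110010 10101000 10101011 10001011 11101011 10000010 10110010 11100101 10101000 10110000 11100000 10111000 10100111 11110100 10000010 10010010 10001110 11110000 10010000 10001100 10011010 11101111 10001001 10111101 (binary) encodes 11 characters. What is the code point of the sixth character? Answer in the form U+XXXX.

Offset 0: leading byte 0xF3 = 11110011 → 4-byte char #1 = F3 AB A4 98.
Offset 4: leading byte 0xE2 = 11100010 → 3-byte char #2 = E2 A9 A0.
Offset 7: leading byte 0xC5 = 11000101 → 2-byte char #3 = C5 8B.
Offset 9: leading byte 0xEF = 11101111 → 3-byte char #4 = EF 90 BD.
Offset 12: leading byte 0xF2 = 11110010 → 4-byte char #5 = F2 A8 AB 8B.
Offset 16: leading byte 0xEB = 11101011 → 3-byte char #6 = EB 82 B2.
Leading byte 0xEB = 11101011 matches 1110xxxx → 3-byte sequence.
Byte 1: 0xEB = 11101011, payload 1011 (4 bits).
Byte 2: 0x82 = 10000010 (10xxxxxx ✓), payload 000010.
Byte 3: 0xB2 = 10110010 (10xxxxxx ✓), payload 110010.
Concatenate: 1011000010110010 = 0xB0B2 (16 bits → U+B0B2).

U+B0B2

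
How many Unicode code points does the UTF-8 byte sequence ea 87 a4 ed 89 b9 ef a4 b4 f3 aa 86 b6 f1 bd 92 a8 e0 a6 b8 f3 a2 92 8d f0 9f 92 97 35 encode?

Byte at offset 0: 0xEA = 11101010 → 3-byte char (#1). Advance 3.
Byte at offset 3: 0xED = 11101101 → 3-byte char (#2). Advance 3.
Byte at offset 6: 0xEF = 11101111 → 3-byte char (#3). Advance 3.
Byte at offset 9: 0xF3 = 11110011 → 4-byte char (#4). Advance 4.
Byte at offset 13: 0xF1 = 11110001 → 4-byte char (#5). Advance 4.
Byte at offset 17: 0xE0 = 11100000 → 3-byte char (#6). Advance 3.
Byte at offset 20: 0xF3 = 11110011 → 4-byte char (#7). Advance 4.
Byte at offset 24: 0xF0 = 11110000 → 4-byte char (#8). Advance 4.
Byte at offset 28: 0x35 = 00110101 → 1-byte char (#9). Advance 1.
Reached end at offset 29 after 9 code points.

9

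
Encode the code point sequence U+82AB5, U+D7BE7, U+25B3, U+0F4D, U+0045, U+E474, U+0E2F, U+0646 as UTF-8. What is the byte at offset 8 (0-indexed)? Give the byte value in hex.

U+82AB5 → 4-byte form F2 82 AA B5 at offsets 0–3.
U+D7BE7 → 4-byte form F3 97 AF A7 at offsets 4–7.
U+25B3 → 3-byte form E2 96 B3 at offsets 8–10.
Offset 8 falls in char 3's range; it's byte 1 of E2 96 B3 = 0xE2.

0xE2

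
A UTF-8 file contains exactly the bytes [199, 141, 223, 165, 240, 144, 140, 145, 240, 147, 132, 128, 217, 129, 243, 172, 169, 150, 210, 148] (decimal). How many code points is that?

Byte at offset 0: 0xC7 = 11000111 → 2-byte char (#1). Advance 2.
Byte at offset 2: 0xDF = 11011111 → 2-byte char (#2). Advance 2.
Byte at offset 4: 0xF0 = 11110000 → 4-byte char (#3). Advance 4.
Byte at offset 8: 0xF0 = 11110000 → 4-byte char (#4). Advance 4.
Byte at offset 12: 0xD9 = 11011001 → 2-byte char (#5). Advance 2.
Byte at offset 14: 0xF3 = 11110011 → 4-byte char (#6). Advance 4.
Byte at offset 18: 0xD2 = 11010010 → 2-byte char (#7). Advance 2.
Reached end at offset 20 after 7 code points.

7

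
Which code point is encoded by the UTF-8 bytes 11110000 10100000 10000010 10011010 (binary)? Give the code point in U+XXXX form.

Leading byte 0xF0 = 11110000 matches 11110xxx → 4-byte sequence.
Byte 1: 0xF0 = 11110000, payload 000 (3 bits).
Byte 2: 0xA0 = 10100000 (10xxxxxx ✓), payload 100000.
Byte 3: 0x82 = 10000010 (10xxxxxx ✓), payload 000010.
Byte 4: 0x9A = 10011010 (10xxxxxx ✓), payload 011010.
Concatenate: 000100000000010011010 = 0x2009A (21 bits → U+2009A).

U+2009A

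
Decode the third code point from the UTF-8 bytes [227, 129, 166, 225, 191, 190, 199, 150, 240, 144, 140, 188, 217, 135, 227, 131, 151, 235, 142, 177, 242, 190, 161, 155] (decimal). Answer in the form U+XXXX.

Offset 0: leading byte 0xE3 = 11100011 → 3-byte char #1 = E3 81 A6.
Offset 3: leading byte 0xE1 = 11100001 → 3-byte char #2 = E1 BF BE.
Offset 6: leading byte 0xC7 = 11000111 → 2-byte char #3 = C7 96.
Leading byte 0xC7 = 11000111 matches 110xxxxx → 2-byte sequence.
Byte 1: 0xC7 = 11000111, payload 00111 (5 bits).
Byte 2: 0x96 = 10010110 (10xxxxxx ✓), payload 010110.
Concatenate: 00111010110 = 0x1D6 (11 bits → U+01D6).

U+01D6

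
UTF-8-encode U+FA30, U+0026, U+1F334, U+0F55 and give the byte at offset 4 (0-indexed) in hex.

0xF0

U+FA30 → 3-byte form EF A8 B0 at offsets 0–2.
U+0026 → 1-byte form 26 at offsets 3–3.
U+1F334 → 4-byte form F0 9F 8C B4 at offsets 4–7.
Offset 4 falls in char 3's range; it's byte 1 of F0 9F 8C B4 = 0xF0.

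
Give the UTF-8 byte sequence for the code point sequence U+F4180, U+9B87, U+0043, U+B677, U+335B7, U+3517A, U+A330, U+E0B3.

F3 B4 86 80 E9 AE 87 43 EB 99 B7 F0 B3 96 B7 F0 B5 85 BA EA 8C B0 EE 82 B3

U+F4180: 4-byte form → F3 B4 86 80.
U+9B87: 3-byte form → E9 AE 87.
U+0043: 1-byte form → 43.
U+B677: 3-byte form → EB 99 B7.
U+335B7: 4-byte form → F0 B3 96 B7.
U+3517A: 4-byte form → F0 B5 85 BA.
U+A330: 3-byte form → EA 8C B0.
U+E0B3: 3-byte form → EE 82 B3.
Concatenated (25 bytes): F3 B4 86 80 E9 AE 87 43 EB 99 B7 F0 B3 96 B7 F0 B5 85 BA EA 8C B0 EE 82 B3.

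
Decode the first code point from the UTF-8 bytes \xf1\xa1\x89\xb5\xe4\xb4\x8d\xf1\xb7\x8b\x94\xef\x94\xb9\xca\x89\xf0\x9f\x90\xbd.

Offset 0: leading byte 0xF1 = 11110001 → 4-byte char #1 = F1 A1 89 B5.
Leading byte 0xF1 = 11110001 matches 11110xxx → 4-byte sequence.
Byte 1: 0xF1 = 11110001, payload 001 (3 bits).
Byte 2: 0xA1 = 10100001 (10xxxxxx ✓), payload 100001.
Byte 3: 0x89 = 10001001 (10xxxxxx ✓), payload 001001.
Byte 4: 0xB5 = 10110101 (10xxxxxx ✓), payload 110101.
Concatenate: 001100001001001110101 = 0x61275 (21 bits → U+61275).

U+61275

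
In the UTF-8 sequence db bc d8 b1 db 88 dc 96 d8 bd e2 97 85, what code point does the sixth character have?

U+25C5

Offset 0: leading byte 0xDB = 11011011 → 2-byte char #1 = DB BC.
Offset 2: leading byte 0xD8 = 11011000 → 2-byte char #2 = D8 B1.
Offset 4: leading byte 0xDB = 11011011 → 2-byte char #3 = DB 88.
Offset 6: leading byte 0xDC = 11011100 → 2-byte char #4 = DC 96.
Offset 8: leading byte 0xD8 = 11011000 → 2-byte char #5 = D8 BD.
Offset 10: leading byte 0xE2 = 11100010 → 3-byte char #6 = E2 97 85.
Leading byte 0xE2 = 11100010 matches 1110xxxx → 3-byte sequence.
Byte 1: 0xE2 = 11100010, payload 0010 (4 bits).
Byte 2: 0x97 = 10010111 (10xxxxxx ✓), payload 010111.
Byte 3: 0x85 = 10000101 (10xxxxxx ✓), payload 000101.
Concatenate: 0010010111000101 = 0x25C5 (16 bits → U+25C5).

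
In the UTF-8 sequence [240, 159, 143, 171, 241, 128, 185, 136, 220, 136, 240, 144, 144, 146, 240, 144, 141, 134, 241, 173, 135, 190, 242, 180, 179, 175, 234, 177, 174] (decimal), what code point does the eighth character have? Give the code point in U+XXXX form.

U+AC6E

Offset 0: leading byte 0xF0 = 11110000 → 4-byte char #1 = F0 9F 8F AB.
Offset 4: leading byte 0xF1 = 11110001 → 4-byte char #2 = F1 80 B9 88.
Offset 8: leading byte 0xDC = 11011100 → 2-byte char #3 = DC 88.
Offset 10: leading byte 0xF0 = 11110000 → 4-byte char #4 = F0 90 90 92.
Offset 14: leading byte 0xF0 = 11110000 → 4-byte char #5 = F0 90 8D 86.
Offset 18: leading byte 0xF1 = 11110001 → 4-byte char #6 = F1 AD 87 BE.
Offset 22: leading byte 0xF2 = 11110010 → 4-byte char #7 = F2 B4 B3 AF.
Offset 26: leading byte 0xEA = 11101010 → 3-byte char #8 = EA B1 AE.
Leading byte 0xEA = 11101010 matches 1110xxxx → 3-byte sequence.
Byte 1: 0xEA = 11101010, payload 1010 (4 bits).
Byte 2: 0xB1 = 10110001 (10xxxxxx ✓), payload 110001.
Byte 3: 0xAE = 10101110 (10xxxxxx ✓), payload 101110.
Concatenate: 1010110001101110 = 0xAC6E (16 bits → U+AC6E).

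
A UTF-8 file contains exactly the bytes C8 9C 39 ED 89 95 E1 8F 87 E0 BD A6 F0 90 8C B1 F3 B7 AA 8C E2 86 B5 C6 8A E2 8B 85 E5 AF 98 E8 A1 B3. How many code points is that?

12

Byte at offset 0: 0xC8 = 11001000 → 2-byte char (#1). Advance 2.
Byte at offset 2: 0x39 = 00111001 → 1-byte char (#2). Advance 1.
Byte at offset 3: 0xED = 11101101 → 3-byte char (#3). Advance 3.
Byte at offset 6: 0xE1 = 11100001 → 3-byte char (#4). Advance 3.
Byte at offset 9: 0xE0 = 11100000 → 3-byte char (#5). Advance 3.
Byte at offset 12: 0xF0 = 11110000 → 4-byte char (#6). Advance 4.
Byte at offset 16: 0xF3 = 11110011 → 4-byte char (#7). Advance 4.
Byte at offset 20: 0xE2 = 11100010 → 3-byte char (#8). Advance 3.
Byte at offset 23: 0xC6 = 11000110 → 2-byte char (#9). Advance 2.
Byte at offset 25: 0xE2 = 11100010 → 3-byte char (#10). Advance 3.
Byte at offset 28: 0xE5 = 11100101 → 3-byte char (#11). Advance 3.
Byte at offset 31: 0xE8 = 11101000 → 3-byte char (#12). Advance 3.
Reached end at offset 34 after 12 code points.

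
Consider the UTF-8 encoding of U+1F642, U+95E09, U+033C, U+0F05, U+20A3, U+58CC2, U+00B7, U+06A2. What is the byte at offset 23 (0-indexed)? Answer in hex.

U+1F642 → 4-byte form F0 9F 99 82 at offsets 0–3.
U+95E09 → 4-byte form F2 95 B8 89 at offsets 4–7.
U+033C → 2-byte form CC BC at offsets 8–9.
U+0F05 → 3-byte form E0 BC 85 at offsets 10–12.
U+20A3 → 3-byte form E2 82 A3 at offsets 13–15.
U+58CC2 → 4-byte form F1 98 B3 82 at offsets 16–19.
U+00B7 → 2-byte form C2 B7 at offsets 20–21.
U+06A2 → 2-byte form DA A2 at offsets 22–23.
Offset 23 falls in char 8's range; it's byte 2 of DA A2 = 0xA2.

0xA2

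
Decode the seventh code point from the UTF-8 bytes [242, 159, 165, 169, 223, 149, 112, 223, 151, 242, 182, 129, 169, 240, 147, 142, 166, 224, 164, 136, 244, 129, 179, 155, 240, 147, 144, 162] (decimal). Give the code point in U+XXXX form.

U+0908

Offset 0: leading byte 0xF2 = 11110010 → 4-byte char #1 = F2 9F A5 A9.
Offset 4: leading byte 0xDF = 11011111 → 2-byte char #2 = DF 95.
Offset 6: leading byte 0x70 = 01110000 → 1-byte char #3 = 70.
Offset 7: leading byte 0xDF = 11011111 → 2-byte char #4 = DF 97.
Offset 9: leading byte 0xF2 = 11110010 → 4-byte char #5 = F2 B6 81 A9.
Offset 13: leading byte 0xF0 = 11110000 → 4-byte char #6 = F0 93 8E A6.
Offset 17: leading byte 0xE0 = 11100000 → 3-byte char #7 = E0 A4 88.
Leading byte 0xE0 = 11100000 matches 1110xxxx → 3-byte sequence.
Byte 1: 0xE0 = 11100000, payload 0000 (4 bits).
Byte 2: 0xA4 = 10100100 (10xxxxxx ✓), payload 100100.
Byte 3: 0x88 = 10001000 (10xxxxxx ✓), payload 001000.
Concatenate: 0000100100001000 = 0x908 (16 bits → U+0908).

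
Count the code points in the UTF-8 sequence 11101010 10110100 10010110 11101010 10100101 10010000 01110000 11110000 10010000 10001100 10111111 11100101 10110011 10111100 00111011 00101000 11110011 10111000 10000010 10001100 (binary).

8

Byte at offset 0: 0xEA = 11101010 → 3-byte char (#1). Advance 3.
Byte at offset 3: 0xEA = 11101010 → 3-byte char (#2). Advance 3.
Byte at offset 6: 0x70 = 01110000 → 1-byte char (#3). Advance 1.
Byte at offset 7: 0xF0 = 11110000 → 4-byte char (#4). Advance 4.
Byte at offset 11: 0xE5 = 11100101 → 3-byte char (#5). Advance 3.
Byte at offset 14: 0x3B = 00111011 → 1-byte char (#6). Advance 1.
Byte at offset 15: 0x28 = 00101000 → 1-byte char (#7). Advance 1.
Byte at offset 16: 0xF3 = 11110011 → 4-byte char (#8). Advance 4.
Reached end at offset 20 after 8 code points.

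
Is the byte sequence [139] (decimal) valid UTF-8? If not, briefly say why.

invalid (continuation byte with no leading byte)

Byte 0x8B = 10001011 has the form 10xxxxxx — a continuation byte — but there is no preceding leading byte.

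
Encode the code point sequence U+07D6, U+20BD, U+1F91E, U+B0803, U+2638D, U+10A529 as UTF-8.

U+07D6: 2-byte form → DF 96.
U+20BD: 3-byte form → E2 82 BD.
U+1F91E: 4-byte form → F0 9F A4 9E.
U+B0803: 4-byte form → F2 B0 A0 83.
U+2638D: 4-byte form → F0 A6 8E 8D.
U+10A529: 4-byte form → F4 8A 94 A9.
Concatenated (21 bytes): DF 96 E2 82 BD F0 9F A4 9E F2 B0 A0 83 F0 A6 8E 8D F4 8A 94 A9.

DF 96 E2 82 BD F0 9F A4 9E F2 B0 A0 83 F0 A6 8E 8D F4 8A 94 A9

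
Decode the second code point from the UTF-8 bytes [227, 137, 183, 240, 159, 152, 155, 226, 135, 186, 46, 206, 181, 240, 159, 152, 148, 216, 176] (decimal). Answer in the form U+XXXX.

U+1F61B

Offset 0: leading byte 0xE3 = 11100011 → 3-byte char #1 = E3 89 B7.
Offset 3: leading byte 0xF0 = 11110000 → 4-byte char #2 = F0 9F 98 9B.
Leading byte 0xF0 = 11110000 matches 11110xxx → 4-byte sequence.
Byte 1: 0xF0 = 11110000, payload 000 (3 bits).
Byte 2: 0x9F = 10011111 (10xxxxxx ✓), payload 011111.
Byte 3: 0x98 = 10011000 (10xxxxxx ✓), payload 011000.
Byte 4: 0x9B = 10011011 (10xxxxxx ✓), payload 011011.
Concatenate: 000011111011000011011 = 0x1F61B (21 bits → U+1F61B).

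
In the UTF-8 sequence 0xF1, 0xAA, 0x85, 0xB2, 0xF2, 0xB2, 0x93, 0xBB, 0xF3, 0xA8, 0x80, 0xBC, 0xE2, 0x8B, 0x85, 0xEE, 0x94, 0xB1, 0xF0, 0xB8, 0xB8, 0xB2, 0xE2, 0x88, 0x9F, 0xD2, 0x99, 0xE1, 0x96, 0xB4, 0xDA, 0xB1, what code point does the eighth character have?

Offset 0: leading byte 0xF1 = 11110001 → 4-byte char #1 = F1 AA 85 B2.
Offset 4: leading byte 0xF2 = 11110010 → 4-byte char #2 = F2 B2 93 BB.
Offset 8: leading byte 0xF3 = 11110011 → 4-byte char #3 = F3 A8 80 BC.
Offset 12: leading byte 0xE2 = 11100010 → 3-byte char #4 = E2 8B 85.
Offset 15: leading byte 0xEE = 11101110 → 3-byte char #5 = EE 94 B1.
Offset 18: leading byte 0xF0 = 11110000 → 4-byte char #6 = F0 B8 B8 B2.
Offset 22: leading byte 0xE2 = 11100010 → 3-byte char #7 = E2 88 9F.
Offset 25: leading byte 0xD2 = 11010010 → 2-byte char #8 = D2 99.
Leading byte 0xD2 = 11010010 matches 110xxxxx → 2-byte sequence.
Byte 1: 0xD2 = 11010010, payload 10010 (5 bits).
Byte 2: 0x99 = 10011001 (10xxxxxx ✓), payload 011001.
Concatenate: 10010011001 = 0x499 (11 bits → U+0499).

U+0499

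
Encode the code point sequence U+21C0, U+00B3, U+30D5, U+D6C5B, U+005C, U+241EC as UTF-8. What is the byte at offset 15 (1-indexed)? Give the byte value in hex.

0xA4

1-indexed offset 15 is 0-indexed offset 14.
U+21C0 → 3-byte form E2 87 80 at offsets 0–2.
U+00B3 → 2-byte form C2 B3 at offsets 3–4.
U+30D5 → 3-byte form E3 83 95 at offsets 5–7.
U+D6C5B → 4-byte form F3 96 B1 9B at offsets 8–11.
U+005C → 1-byte form 5C at offsets 12–12.
U+241EC → 4-byte form F0 A4 87 AC at offsets 13–16.
Offset 14 falls in char 6's range; it's byte 2 of F0 A4 87 AC = 0xA4.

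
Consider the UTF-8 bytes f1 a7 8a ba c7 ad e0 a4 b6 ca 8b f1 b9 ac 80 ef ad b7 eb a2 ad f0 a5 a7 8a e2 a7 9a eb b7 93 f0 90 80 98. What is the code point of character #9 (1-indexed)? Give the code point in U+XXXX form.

Offset 0: leading byte 0xF1 = 11110001 → 4-byte char #1 = F1 A7 8A BA.
Offset 4: leading byte 0xC7 = 11000111 → 2-byte char #2 = C7 AD.
Offset 6: leading byte 0xE0 = 11100000 → 3-byte char #3 = E0 A4 B6.
Offset 9: leading byte 0xCA = 11001010 → 2-byte char #4 = CA 8B.
Offset 11: leading byte 0xF1 = 11110001 → 4-byte char #5 = F1 B9 AC 80.
Offset 15: leading byte 0xEF = 11101111 → 3-byte char #6 = EF AD B7.
Offset 18: leading byte 0xEB = 11101011 → 3-byte char #7 = EB A2 AD.
Offset 21: leading byte 0xF0 = 11110000 → 4-byte char #8 = F0 A5 A7 8A.
Offset 25: leading byte 0xE2 = 11100010 → 3-byte char #9 = E2 A7 9A.
Leading byte 0xE2 = 11100010 matches 1110xxxx → 3-byte sequence.
Byte 1: 0xE2 = 11100010, payload 0010 (4 bits).
Byte 2: 0xA7 = 10100111 (10xxxxxx ✓), payload 100111.
Byte 3: 0x9A = 10011010 (10xxxxxx ✓), payload 011010.
Concatenate: 0010100111011010 = 0x29DA (16 bits → U+29DA).

U+29DA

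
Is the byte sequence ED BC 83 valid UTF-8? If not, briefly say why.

invalid (encodes a surrogate (U+D800–U+DFFF))

Structurally a 3-byte sequence; payload = 0xDF03.
But 0xDF03 is in U+D800–U+DFFF, the surrogate range. Surrogates are not Unicode scalar values and are forbidden in UTF-8.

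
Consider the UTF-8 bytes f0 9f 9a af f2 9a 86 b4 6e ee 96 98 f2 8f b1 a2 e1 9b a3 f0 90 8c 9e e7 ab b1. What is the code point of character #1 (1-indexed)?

Offset 0: leading byte 0xF0 = 11110000 → 4-byte char #1 = F0 9F 9A AF.
Leading byte 0xF0 = 11110000 matches 11110xxx → 4-byte sequence.
Byte 1: 0xF0 = 11110000, payload 000 (3 bits).
Byte 2: 0x9F = 10011111 (10xxxxxx ✓), payload 011111.
Byte 3: 0x9A = 10011010 (10xxxxxx ✓), payload 011010.
Byte 4: 0xAF = 10101111 (10xxxxxx ✓), payload 101111.
Concatenate: 000011111011010101111 = 0x1F6AF (21 bits → U+1F6AF).

U+1F6AF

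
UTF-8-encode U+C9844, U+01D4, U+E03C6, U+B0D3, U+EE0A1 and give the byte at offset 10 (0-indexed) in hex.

0xEB

U+C9844 → 4-byte form F3 89 A1 84 at offsets 0–3.
U+01D4 → 2-byte form C7 94 at offsets 4–5.
U+E03C6 → 4-byte form F3 A0 8F 86 at offsets 6–9.
U+B0D3 → 3-byte form EB 83 93 at offsets 10–12.
Offset 10 falls in char 4's range; it's byte 1 of EB 83 93 = 0xEB.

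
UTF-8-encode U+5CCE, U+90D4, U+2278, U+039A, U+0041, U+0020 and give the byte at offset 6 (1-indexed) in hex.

1-indexed offset 6 is 0-indexed offset 5.
U+5CCE → 3-byte form E5 B3 8E at offsets 0–2.
U+90D4 → 3-byte form E9 83 94 at offsets 3–5.
Offset 5 falls in char 2's range; it's byte 3 of E9 83 94 = 0x94.

0x94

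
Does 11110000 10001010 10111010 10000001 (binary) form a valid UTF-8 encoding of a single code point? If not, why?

Leading byte 0xF0 = 11110000 → 4-byte form.
Continuation bytes all match 10xxxxxx. Payload decodes to 0xAE81.
But 0xAE81 < 0x10000, the minimum for a 4-byte sequence — this is an overlong encoding.

invalid (overlong encoding)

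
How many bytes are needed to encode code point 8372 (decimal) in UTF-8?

U+20B4 = 0x20B4. UTF-8 uses 1 byte below 0x80, 2 below 0x800, 3 below 0x10000, 4 up to 0x10FFFF. 0x20B4 is in U+0800–U+FFFF → 3 bytes.

3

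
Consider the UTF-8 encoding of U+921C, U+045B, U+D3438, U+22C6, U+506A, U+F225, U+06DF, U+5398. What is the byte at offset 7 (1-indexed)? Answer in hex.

0x93

1-indexed offset 7 is 0-indexed offset 6.
U+921C → 3-byte form E9 88 9C at offsets 0–2.
U+045B → 2-byte form D1 9B at offsets 3–4.
U+D3438 → 4-byte form F3 93 90 B8 at offsets 5–8.
Offset 6 falls in char 3's range; it's byte 2 of F3 93 90 B8 = 0x93.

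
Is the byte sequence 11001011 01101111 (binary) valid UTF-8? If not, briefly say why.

Leading byte 0xCB = 11001011 → 2-byte form.
Byte 2 is 0x6F = 01101111, which is not 10xxxxxx — expected a continuation byte.

invalid (non-continuation byte where continuation expected)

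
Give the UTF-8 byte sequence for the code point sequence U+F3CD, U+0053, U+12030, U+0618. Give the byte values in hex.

EF 8F 8D 53 F0 92 80 B0 D8 98

U+F3CD: 3-byte form → EF 8F 8D.
U+0053: 1-byte form → 53.
U+12030: 4-byte form → F0 92 80 B0.
U+0618: 2-byte form → D8 98.
Concatenated (10 bytes): EF 8F 8D 53 F0 92 80 B0 D8 98.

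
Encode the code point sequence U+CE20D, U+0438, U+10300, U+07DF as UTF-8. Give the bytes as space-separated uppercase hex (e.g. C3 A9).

U+CE20D: 4-byte form → F3 8E 88 8D.
U+0438: 2-byte form → D0 B8.
U+10300: 4-byte form → F0 90 8C 80.
U+07DF: 2-byte form → DF 9F.
Concatenated (12 bytes): F3 8E 88 8D D0 B8 F0 90 8C 80 DF 9F.

F3 8E 88 8D D0 B8 F0 90 8C 80 DF 9F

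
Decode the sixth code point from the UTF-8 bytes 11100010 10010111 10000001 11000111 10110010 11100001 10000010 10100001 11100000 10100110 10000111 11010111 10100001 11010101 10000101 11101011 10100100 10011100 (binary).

U+0545

Offset 0: leading byte 0xE2 = 11100010 → 3-byte char #1 = E2 97 81.
Offset 3: leading byte 0xC7 = 11000111 → 2-byte char #2 = C7 B2.
Offset 5: leading byte 0xE1 = 11100001 → 3-byte char #3 = E1 82 A1.
Offset 8: leading byte 0xE0 = 11100000 → 3-byte char #4 = E0 A6 87.
Offset 11: leading byte 0xD7 = 11010111 → 2-byte char #5 = D7 A1.
Offset 13: leading byte 0xD5 = 11010101 → 2-byte char #6 = D5 85.
Leading byte 0xD5 = 11010101 matches 110xxxxx → 2-byte sequence.
Byte 1: 0xD5 = 11010101, payload 10101 (5 bits).
Byte 2: 0x85 = 10000101 (10xxxxxx ✓), payload 000101.
Concatenate: 10101000101 = 0x545 (11 bits → U+0545).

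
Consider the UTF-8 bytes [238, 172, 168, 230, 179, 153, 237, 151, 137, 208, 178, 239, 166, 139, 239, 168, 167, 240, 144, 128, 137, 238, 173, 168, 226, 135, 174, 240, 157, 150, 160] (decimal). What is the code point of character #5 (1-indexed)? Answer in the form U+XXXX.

U+F98B

Offset 0: leading byte 0xEE = 11101110 → 3-byte char #1 = EE AC A8.
Offset 3: leading byte 0xE6 = 11100110 → 3-byte char #2 = E6 B3 99.
Offset 6: leading byte 0xED = 11101101 → 3-byte char #3 = ED 97 89.
Offset 9: leading byte 0xD0 = 11010000 → 2-byte char #4 = D0 B2.
Offset 11: leading byte 0xEF = 11101111 → 3-byte char #5 = EF A6 8B.
Leading byte 0xEF = 11101111 matches 1110xxxx → 3-byte sequence.
Byte 1: 0xEF = 11101111, payload 1111 (4 bits).
Byte 2: 0xA6 = 10100110 (10xxxxxx ✓), payload 100110.
Byte 3: 0x8B = 10001011 (10xxxxxx ✓), payload 001011.
Concatenate: 1111100110001011 = 0xF98B (16 bits → U+F98B).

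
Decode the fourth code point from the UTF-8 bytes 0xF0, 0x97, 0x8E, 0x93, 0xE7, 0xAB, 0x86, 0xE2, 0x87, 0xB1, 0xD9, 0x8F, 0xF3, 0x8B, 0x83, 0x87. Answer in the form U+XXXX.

U+064F

Offset 0: leading byte 0xF0 = 11110000 → 4-byte char #1 = F0 97 8E 93.
Offset 4: leading byte 0xE7 = 11100111 → 3-byte char #2 = E7 AB 86.
Offset 7: leading byte 0xE2 = 11100010 → 3-byte char #3 = E2 87 B1.
Offset 10: leading byte 0xD9 = 11011001 → 2-byte char #4 = D9 8F.
Leading byte 0xD9 = 11011001 matches 110xxxxx → 2-byte sequence.
Byte 1: 0xD9 = 11011001, payload 11001 (5 bits).
Byte 2: 0x8F = 10001111 (10xxxxxx ✓), payload 001111.
Concatenate: 11001001111 = 0x64F (11 bits → U+064F).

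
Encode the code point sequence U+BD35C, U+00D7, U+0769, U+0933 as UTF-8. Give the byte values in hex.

F2 BD 8D 9C C3 97 DD A9 E0 A4 B3

U+BD35C: 4-byte form → F2 BD 8D 9C.
U+00D7: 2-byte form → C3 97.
U+0769: 2-byte form → DD A9.
U+0933: 3-byte form → E0 A4 B3.
Concatenated (11 bytes): F2 BD 8D 9C C3 97 DD A9 E0 A4 B3.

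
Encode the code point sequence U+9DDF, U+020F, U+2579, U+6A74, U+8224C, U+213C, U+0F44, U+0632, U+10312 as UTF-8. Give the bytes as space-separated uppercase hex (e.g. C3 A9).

E9 B7 9F C8 8F E2 95 B9 E6 A9 B4 F2 82 89 8C E2 84 BC E0 BD 84 D8 B2 F0 90 8C 92

U+9DDF: 3-byte form → E9 B7 9F.
U+020F: 2-byte form → C8 8F.
U+2579: 3-byte form → E2 95 B9.
U+6A74: 3-byte form → E6 A9 B4.
U+8224C: 4-byte form → F2 82 89 8C.
U+213C: 3-byte form → E2 84 BC.
U+0F44: 3-byte form → E0 BD 84.
U+0632: 2-byte form → D8 B2.
U+10312: 4-byte form → F0 90 8C 92.
Concatenated (27 bytes): E9 B7 9F C8 8F E2 95 B9 E6 A9 B4 F2 82 89 8C E2 84 BC E0 BD 84 D8 B2 F0 90 8C 92.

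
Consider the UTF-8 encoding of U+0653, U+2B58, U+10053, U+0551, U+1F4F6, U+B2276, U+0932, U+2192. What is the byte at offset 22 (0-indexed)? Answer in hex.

0xE2

U+0653 → 2-byte form D9 93 at offsets 0–1.
U+2B58 → 3-byte form E2 AD 98 at offsets 2–4.
U+10053 → 4-byte form F0 90 81 93 at offsets 5–8.
U+0551 → 2-byte form D5 91 at offsets 9–10.
U+1F4F6 → 4-byte form F0 9F 93 B6 at offsets 11–14.
U+B2276 → 4-byte form F2 B2 89 B6 at offsets 15–18.
U+0932 → 3-byte form E0 A4 B2 at offsets 19–21.
U+2192 → 3-byte form E2 86 92 at offsets 22–24.
Offset 22 falls in char 8's range; it's byte 1 of E2 86 92 = 0xE2.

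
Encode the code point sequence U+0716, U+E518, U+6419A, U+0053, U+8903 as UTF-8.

U+0716: 2-byte form → DC 96.
U+E518: 3-byte form → EE 94 98.
U+6419A: 4-byte form → F1 A4 86 9A.
U+0053: 1-byte form → 53.
U+8903: 3-byte form → E8 A4 83.
Concatenated (13 bytes): DC 96 EE 94 98 F1 A4 86 9A 53 E8 A4 83.

DC 96 EE 94 98 F1 A4 86 9A 53 E8 A4 83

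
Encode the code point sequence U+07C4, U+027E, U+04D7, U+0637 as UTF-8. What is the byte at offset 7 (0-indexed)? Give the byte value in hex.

0xB7

U+07C4 → 2-byte form DF 84 at offsets 0–1.
U+027E → 2-byte form C9 BE at offsets 2–3.
U+04D7 → 2-byte form D3 97 at offsets 4–5.
U+0637 → 2-byte form D8 B7 at offsets 6–7.
Offset 7 falls in char 4's range; it's byte 2 of D8 B7 = 0xB7.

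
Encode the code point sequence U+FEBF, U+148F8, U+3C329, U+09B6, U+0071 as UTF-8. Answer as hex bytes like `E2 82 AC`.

EF BA BF F0 94 A3 B8 F0 BC 8C A9 E0 A6 B6 71

U+FEBF: 3-byte form → EF BA BF.
U+148F8: 4-byte form → F0 94 A3 B8.
U+3C329: 4-byte form → F0 BC 8C A9.
U+09B6: 3-byte form → E0 A6 B6.
U+0071: 1-byte form → 71.
Concatenated (15 bytes): EF BA BF F0 94 A3 B8 F0 BC 8C A9 E0 A6 B6 71.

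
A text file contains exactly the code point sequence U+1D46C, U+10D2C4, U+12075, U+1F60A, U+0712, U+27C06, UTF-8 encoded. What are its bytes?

U+1D46C: 4-byte form → F0 9D 91 AC.
U+10D2C4: 4-byte form → F4 8D 8B 84.
U+12075: 4-byte form → F0 92 81 B5.
U+1F60A: 4-byte form → F0 9F 98 8A.
U+0712: 2-byte form → DC 92.
U+27C06: 4-byte form → F0 A7 B0 86.
Concatenated (22 bytes): F0 9D 91 AC F4 8D 8B 84 F0 92 81 B5 F0 9F 98 8A DC 92 F0 A7 B0 86.

F0 9D 91 AC F4 8D 8B 84 F0 92 81 B5 F0 9F 98 8A DC 92 F0 A7 B0 86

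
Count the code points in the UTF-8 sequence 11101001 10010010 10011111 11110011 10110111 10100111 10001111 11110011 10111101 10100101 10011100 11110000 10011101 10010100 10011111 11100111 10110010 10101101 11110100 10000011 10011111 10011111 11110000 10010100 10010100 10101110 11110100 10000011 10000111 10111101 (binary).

Byte at offset 0: 0xE9 = 11101001 → 3-byte char (#1). Advance 3.
Byte at offset 3: 0xF3 = 11110011 → 4-byte char (#2). Advance 4.
Byte at offset 7: 0xF3 = 11110011 → 4-byte char (#3). Advance 4.
Byte at offset 11: 0xF0 = 11110000 → 4-byte char (#4). Advance 4.
Byte at offset 15: 0xE7 = 11100111 → 3-byte char (#5). Advance 3.
Byte at offset 18: 0xF4 = 11110100 → 4-byte char (#6). Advance 4.
Byte at offset 22: 0xF0 = 11110000 → 4-byte char (#7). Advance 4.
Byte at offset 26: 0xF4 = 11110100 → 4-byte char (#8). Advance 4.
Reached end at offset 30 after 8 code points.

8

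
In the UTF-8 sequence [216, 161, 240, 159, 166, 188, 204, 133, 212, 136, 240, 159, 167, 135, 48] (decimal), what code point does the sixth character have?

Offset 0: leading byte 0xD8 = 11011000 → 2-byte char #1 = D8 A1.
Offset 2: leading byte 0xF0 = 11110000 → 4-byte char #2 = F0 9F A6 BC.
Offset 6: leading byte 0xCC = 11001100 → 2-byte char #3 = CC 85.
Offset 8: leading byte 0xD4 = 11010100 → 2-byte char #4 = D4 88.
Offset 10: leading byte 0xF0 = 11110000 → 4-byte char #5 = F0 9F A7 87.
Offset 14: leading byte 0x30 = 00110000 → 1-byte char #6 = 30.
Leading byte 0x30 = 00110000 matches 0xxxxxxx → 1-byte sequence.
Byte 1: 0x30 = 00110000, payload 0110000 (7 bits).
Concatenate: 0110000 = 0x30 (7 bits → U+0030).

U+0030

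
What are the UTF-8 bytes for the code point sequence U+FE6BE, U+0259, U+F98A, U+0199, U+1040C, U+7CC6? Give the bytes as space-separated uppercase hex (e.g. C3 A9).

F3 BE 9A BE C9 99 EF A6 8A C6 99 F0 90 90 8C E7 B3 86

U+FE6BE: 4-byte form → F3 BE 9A BE.
U+0259: 2-byte form → C9 99.
U+F98A: 3-byte form → EF A6 8A.
U+0199: 2-byte form → C6 99.
U+1040C: 4-byte form → F0 90 90 8C.
U+7CC6: 3-byte form → E7 B3 86.
Concatenated (18 bytes): F3 BE 9A BE C9 99 EF A6 8A C6 99 F0 90 90 8C E7 B3 86.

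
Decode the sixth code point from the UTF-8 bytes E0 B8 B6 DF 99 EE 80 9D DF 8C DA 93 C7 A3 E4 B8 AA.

U+01E3

Offset 0: leading byte 0xE0 = 11100000 → 3-byte char #1 = E0 B8 B6.
Offset 3: leading byte 0xDF = 11011111 → 2-byte char #2 = DF 99.
Offset 5: leading byte 0xEE = 11101110 → 3-byte char #3 = EE 80 9D.
Offset 8: leading byte 0xDF = 11011111 → 2-byte char #4 = DF 8C.
Offset 10: leading byte 0xDA = 11011010 → 2-byte char #5 = DA 93.
Offset 12: leading byte 0xC7 = 11000111 → 2-byte char #6 = C7 A3.
Leading byte 0xC7 = 11000111 matches 110xxxxx → 2-byte sequence.
Byte 1: 0xC7 = 11000111, payload 00111 (5 bits).
Byte 2: 0xA3 = 10100011 (10xxxxxx ✓), payload 100011.
Concatenate: 00111100011 = 0x1E3 (11 bits → U+01E3).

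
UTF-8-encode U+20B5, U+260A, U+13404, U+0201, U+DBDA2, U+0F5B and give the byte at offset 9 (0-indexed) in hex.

0x84

U+20B5 → 3-byte form E2 82 B5 at offsets 0–2.
U+260A → 3-byte form E2 98 8A at offsets 3–5.
U+13404 → 4-byte form F0 93 90 84 at offsets 6–9.
Offset 9 falls in char 3's range; it's byte 4 of F0 93 90 84 = 0x84.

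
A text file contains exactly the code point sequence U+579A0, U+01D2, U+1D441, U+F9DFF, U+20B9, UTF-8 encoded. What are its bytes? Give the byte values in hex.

U+579A0: 4-byte form → F1 97 A6 A0.
U+01D2: 2-byte form → C7 92.
U+1D441: 4-byte form → F0 9D 91 81.
U+F9DFF: 4-byte form → F3 B9 B7 BF.
U+20B9: 3-byte form → E2 82 B9.
Concatenated (17 bytes): F1 97 A6 A0 C7 92 F0 9D 91 81 F3 B9 B7 BF E2 82 B9.

F1 97 A6 A0 C7 92 F0 9D 91 81 F3 B9 B7 BF E2 82 B9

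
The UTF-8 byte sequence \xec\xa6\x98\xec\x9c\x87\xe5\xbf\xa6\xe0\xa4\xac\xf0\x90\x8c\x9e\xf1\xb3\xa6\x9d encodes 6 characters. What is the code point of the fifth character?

U+1031E

Offset 0: leading byte 0xEC = 11101100 → 3-byte char #1 = EC A6 98.
Offset 3: leading byte 0xEC = 11101100 → 3-byte char #2 = EC 9C 87.
Offset 6: leading byte 0xE5 = 11100101 → 3-byte char #3 = E5 BF A6.
Offset 9: leading byte 0xE0 = 11100000 → 3-byte char #4 = E0 A4 AC.
Offset 12: leading byte 0xF0 = 11110000 → 4-byte char #5 = F0 90 8C 9E.
Leading byte 0xF0 = 11110000 matches 11110xxx → 4-byte sequence.
Byte 1: 0xF0 = 11110000, payload 000 (3 bits).
Byte 2: 0x90 = 10010000 (10xxxxxx ✓), payload 010000.
Byte 3: 0x8C = 10001100 (10xxxxxx ✓), payload 001100.
Byte 4: 0x9E = 10011110 (10xxxxxx ✓), payload 011110.
Concatenate: 000010000001100011110 = 0x1031E (21 bits → U+1031E).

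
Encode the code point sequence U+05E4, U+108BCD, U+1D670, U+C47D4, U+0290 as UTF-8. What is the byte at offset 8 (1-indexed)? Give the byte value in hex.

1-indexed offset 8 is 0-indexed offset 7.
U+05E4 → 2-byte form D7 A4 at offsets 0–1.
U+108BCD → 4-byte form F4 88 AF 8D at offsets 2–5.
U+1D670 → 4-byte form F0 9D 99 B0 at offsets 6–9.
Offset 7 falls in char 3's range; it's byte 2 of F0 9D 99 B0 = 0x9D.

0x9D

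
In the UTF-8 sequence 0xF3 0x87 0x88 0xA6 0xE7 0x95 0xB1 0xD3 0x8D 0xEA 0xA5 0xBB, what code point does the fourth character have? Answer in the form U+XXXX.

U+A97B

Offset 0: leading byte 0xF3 = 11110011 → 4-byte char #1 = F3 87 88 A6.
Offset 4: leading byte 0xE7 = 11100111 → 3-byte char #2 = E7 95 B1.
Offset 7: leading byte 0xD3 = 11010011 → 2-byte char #3 = D3 8D.
Offset 9: leading byte 0xEA = 11101010 → 3-byte char #4 = EA A5 BB.
Leading byte 0xEA = 11101010 matches 1110xxxx → 3-byte sequence.
Byte 1: 0xEA = 11101010, payload 1010 (4 bits).
Byte 2: 0xA5 = 10100101 (10xxxxxx ✓), payload 100101.
Byte 3: 0xBB = 10111011 (10xxxxxx ✓), payload 111011.
Concatenate: 1010100101111011 = 0xA97B (16 bits → U+A97B).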